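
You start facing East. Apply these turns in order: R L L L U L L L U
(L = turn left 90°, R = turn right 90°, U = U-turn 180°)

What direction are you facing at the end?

Answer: Final heading: North

Derivation:
Start: East
  R (right (90° clockwise)) -> South
  L (left (90° counter-clockwise)) -> East
  L (left (90° counter-clockwise)) -> North
  L (left (90° counter-clockwise)) -> West
  U (U-turn (180°)) -> East
  L (left (90° counter-clockwise)) -> North
  L (left (90° counter-clockwise)) -> West
  L (left (90° counter-clockwise)) -> South
  U (U-turn (180°)) -> North
Final: North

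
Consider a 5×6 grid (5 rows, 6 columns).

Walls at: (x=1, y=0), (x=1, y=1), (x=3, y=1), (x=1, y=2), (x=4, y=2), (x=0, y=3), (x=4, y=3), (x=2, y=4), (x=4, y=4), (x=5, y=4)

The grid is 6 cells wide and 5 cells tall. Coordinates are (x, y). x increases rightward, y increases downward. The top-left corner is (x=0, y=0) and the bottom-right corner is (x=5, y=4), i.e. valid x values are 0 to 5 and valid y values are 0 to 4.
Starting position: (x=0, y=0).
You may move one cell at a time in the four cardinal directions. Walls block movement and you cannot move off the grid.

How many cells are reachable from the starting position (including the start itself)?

BFS flood-fill from (x=0, y=0):
  Distance 0: (x=0, y=0)
  Distance 1: (x=0, y=1)
  Distance 2: (x=0, y=2)
Total reachable: 3 (grid has 20 open cells total)

Answer: Reachable cells: 3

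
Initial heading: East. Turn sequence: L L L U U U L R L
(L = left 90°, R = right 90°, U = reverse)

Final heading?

Answer: Final heading: West

Derivation:
Start: East
  L (left (90° counter-clockwise)) -> North
  L (left (90° counter-clockwise)) -> West
  L (left (90° counter-clockwise)) -> South
  U (U-turn (180°)) -> North
  U (U-turn (180°)) -> South
  U (U-turn (180°)) -> North
  L (left (90° counter-clockwise)) -> West
  R (right (90° clockwise)) -> North
  L (left (90° counter-clockwise)) -> West
Final: West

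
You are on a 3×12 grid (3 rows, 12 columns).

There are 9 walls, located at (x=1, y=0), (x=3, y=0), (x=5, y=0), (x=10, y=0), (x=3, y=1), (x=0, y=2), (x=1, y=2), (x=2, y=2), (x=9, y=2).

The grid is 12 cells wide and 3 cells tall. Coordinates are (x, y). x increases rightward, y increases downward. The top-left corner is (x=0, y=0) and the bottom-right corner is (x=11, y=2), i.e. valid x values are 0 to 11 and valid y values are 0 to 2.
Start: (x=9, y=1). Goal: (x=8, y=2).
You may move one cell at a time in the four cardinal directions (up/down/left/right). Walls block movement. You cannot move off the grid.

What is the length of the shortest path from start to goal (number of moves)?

BFS from (x=9, y=1) until reaching (x=8, y=2):
  Distance 0: (x=9, y=1)
  Distance 1: (x=9, y=0), (x=8, y=1), (x=10, y=1)
  Distance 2: (x=8, y=0), (x=7, y=1), (x=11, y=1), (x=8, y=2), (x=10, y=2)  <- goal reached here
One shortest path (2 moves): (x=9, y=1) -> (x=8, y=1) -> (x=8, y=2)

Answer: Shortest path length: 2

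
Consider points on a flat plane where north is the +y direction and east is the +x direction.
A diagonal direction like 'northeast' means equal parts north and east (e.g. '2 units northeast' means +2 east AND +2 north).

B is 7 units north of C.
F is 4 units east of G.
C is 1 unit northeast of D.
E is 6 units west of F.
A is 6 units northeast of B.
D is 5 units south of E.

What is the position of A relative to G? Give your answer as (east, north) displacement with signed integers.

Place G at the origin (east=0, north=0).
  F is 4 units east of G: delta (east=+4, north=+0); F at (east=4, north=0).
  E is 6 units west of F: delta (east=-6, north=+0); E at (east=-2, north=0).
  D is 5 units south of E: delta (east=+0, north=-5); D at (east=-2, north=-5).
  C is 1 unit northeast of D: delta (east=+1, north=+1); C at (east=-1, north=-4).
  B is 7 units north of C: delta (east=+0, north=+7); B at (east=-1, north=3).
  A is 6 units northeast of B: delta (east=+6, north=+6); A at (east=5, north=9).
Therefore A relative to G: (east=5, north=9).

Answer: A is at (east=5, north=9) relative to G.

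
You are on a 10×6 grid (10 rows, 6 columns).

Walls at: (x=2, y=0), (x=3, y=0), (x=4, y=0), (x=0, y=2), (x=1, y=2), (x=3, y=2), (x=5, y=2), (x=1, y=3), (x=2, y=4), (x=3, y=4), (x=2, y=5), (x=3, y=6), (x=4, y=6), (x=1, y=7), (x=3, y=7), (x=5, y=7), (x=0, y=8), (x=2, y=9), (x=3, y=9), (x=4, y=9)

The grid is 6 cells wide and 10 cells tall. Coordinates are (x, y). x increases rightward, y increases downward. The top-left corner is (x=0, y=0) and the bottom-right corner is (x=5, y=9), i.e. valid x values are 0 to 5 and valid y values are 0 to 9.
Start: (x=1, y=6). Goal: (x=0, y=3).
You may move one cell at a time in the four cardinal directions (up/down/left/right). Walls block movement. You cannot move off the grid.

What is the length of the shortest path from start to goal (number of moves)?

BFS from (x=1, y=6) until reaching (x=0, y=3):
  Distance 0: (x=1, y=6)
  Distance 1: (x=1, y=5), (x=0, y=6), (x=2, y=6)
  Distance 2: (x=1, y=4), (x=0, y=5), (x=0, y=7), (x=2, y=7)
  Distance 3: (x=0, y=4), (x=2, y=8)
  Distance 4: (x=0, y=3), (x=1, y=8), (x=3, y=8)  <- goal reached here
One shortest path (4 moves): (x=1, y=6) -> (x=0, y=6) -> (x=0, y=5) -> (x=0, y=4) -> (x=0, y=3)

Answer: Shortest path length: 4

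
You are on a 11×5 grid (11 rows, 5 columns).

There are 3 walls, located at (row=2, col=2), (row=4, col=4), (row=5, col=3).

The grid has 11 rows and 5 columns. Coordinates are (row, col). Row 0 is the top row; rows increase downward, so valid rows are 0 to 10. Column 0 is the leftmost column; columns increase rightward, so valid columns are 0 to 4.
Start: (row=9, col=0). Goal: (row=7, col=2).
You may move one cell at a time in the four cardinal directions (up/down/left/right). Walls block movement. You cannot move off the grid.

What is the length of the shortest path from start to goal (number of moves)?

Answer: Shortest path length: 4

Derivation:
BFS from (row=9, col=0) until reaching (row=7, col=2):
  Distance 0: (row=9, col=0)
  Distance 1: (row=8, col=0), (row=9, col=1), (row=10, col=0)
  Distance 2: (row=7, col=0), (row=8, col=1), (row=9, col=2), (row=10, col=1)
  Distance 3: (row=6, col=0), (row=7, col=1), (row=8, col=2), (row=9, col=3), (row=10, col=2)
  Distance 4: (row=5, col=0), (row=6, col=1), (row=7, col=2), (row=8, col=3), (row=9, col=4), (row=10, col=3)  <- goal reached here
One shortest path (4 moves): (row=9, col=0) -> (row=9, col=1) -> (row=9, col=2) -> (row=8, col=2) -> (row=7, col=2)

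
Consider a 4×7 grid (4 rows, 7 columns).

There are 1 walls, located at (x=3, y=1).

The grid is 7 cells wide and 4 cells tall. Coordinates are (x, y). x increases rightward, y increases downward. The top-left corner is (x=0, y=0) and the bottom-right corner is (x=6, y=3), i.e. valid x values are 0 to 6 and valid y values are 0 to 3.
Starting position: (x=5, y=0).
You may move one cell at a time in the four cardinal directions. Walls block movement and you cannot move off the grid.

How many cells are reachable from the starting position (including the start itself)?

BFS flood-fill from (x=5, y=0):
  Distance 0: (x=5, y=0)
  Distance 1: (x=4, y=0), (x=6, y=0), (x=5, y=1)
  Distance 2: (x=3, y=0), (x=4, y=1), (x=6, y=1), (x=5, y=2)
  Distance 3: (x=2, y=0), (x=4, y=2), (x=6, y=2), (x=5, y=3)
  Distance 4: (x=1, y=0), (x=2, y=1), (x=3, y=2), (x=4, y=3), (x=6, y=3)
  Distance 5: (x=0, y=0), (x=1, y=1), (x=2, y=2), (x=3, y=3)
  Distance 6: (x=0, y=1), (x=1, y=2), (x=2, y=3)
  Distance 7: (x=0, y=2), (x=1, y=3)
  Distance 8: (x=0, y=3)
Total reachable: 27 (grid has 27 open cells total)

Answer: Reachable cells: 27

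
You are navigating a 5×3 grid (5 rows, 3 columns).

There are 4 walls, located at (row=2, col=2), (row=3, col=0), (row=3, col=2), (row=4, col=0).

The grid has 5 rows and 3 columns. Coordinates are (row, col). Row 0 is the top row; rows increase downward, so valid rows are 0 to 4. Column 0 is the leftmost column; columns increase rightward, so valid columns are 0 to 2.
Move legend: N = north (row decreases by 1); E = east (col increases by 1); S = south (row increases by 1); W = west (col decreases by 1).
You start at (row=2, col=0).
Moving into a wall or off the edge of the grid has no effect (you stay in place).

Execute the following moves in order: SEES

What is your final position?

Start: (row=2, col=0)
  S (south): blocked, stay at (row=2, col=0)
  E (east): (row=2, col=0) -> (row=2, col=1)
  E (east): blocked, stay at (row=2, col=1)
  S (south): (row=2, col=1) -> (row=3, col=1)
Final: (row=3, col=1)

Answer: Final position: (row=3, col=1)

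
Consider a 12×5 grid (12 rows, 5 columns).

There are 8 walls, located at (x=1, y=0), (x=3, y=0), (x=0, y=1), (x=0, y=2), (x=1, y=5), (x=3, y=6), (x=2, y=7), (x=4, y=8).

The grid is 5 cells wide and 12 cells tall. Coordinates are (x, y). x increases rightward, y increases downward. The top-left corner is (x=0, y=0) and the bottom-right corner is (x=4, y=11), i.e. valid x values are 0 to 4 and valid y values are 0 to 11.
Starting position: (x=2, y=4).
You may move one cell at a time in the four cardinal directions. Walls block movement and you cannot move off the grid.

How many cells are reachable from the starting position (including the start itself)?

BFS flood-fill from (x=2, y=4):
  Distance 0: (x=2, y=4)
  Distance 1: (x=2, y=3), (x=1, y=4), (x=3, y=4), (x=2, y=5)
  Distance 2: (x=2, y=2), (x=1, y=3), (x=3, y=3), (x=0, y=4), (x=4, y=4), (x=3, y=5), (x=2, y=6)
  Distance 3: (x=2, y=1), (x=1, y=2), (x=3, y=2), (x=0, y=3), (x=4, y=3), (x=0, y=5), (x=4, y=5), (x=1, y=6)
  Distance 4: (x=2, y=0), (x=1, y=1), (x=3, y=1), (x=4, y=2), (x=0, y=6), (x=4, y=6), (x=1, y=7)
  Distance 5: (x=4, y=1), (x=0, y=7), (x=4, y=7), (x=1, y=8)
  Distance 6: (x=4, y=0), (x=3, y=7), (x=0, y=8), (x=2, y=8), (x=1, y=9)
  Distance 7: (x=3, y=8), (x=0, y=9), (x=2, y=9), (x=1, y=10)
  Distance 8: (x=3, y=9), (x=0, y=10), (x=2, y=10), (x=1, y=11)
  Distance 9: (x=4, y=9), (x=3, y=10), (x=0, y=11), (x=2, y=11)
  Distance 10: (x=4, y=10), (x=3, y=11)
  Distance 11: (x=4, y=11)
Total reachable: 51 (grid has 52 open cells total)

Answer: Reachable cells: 51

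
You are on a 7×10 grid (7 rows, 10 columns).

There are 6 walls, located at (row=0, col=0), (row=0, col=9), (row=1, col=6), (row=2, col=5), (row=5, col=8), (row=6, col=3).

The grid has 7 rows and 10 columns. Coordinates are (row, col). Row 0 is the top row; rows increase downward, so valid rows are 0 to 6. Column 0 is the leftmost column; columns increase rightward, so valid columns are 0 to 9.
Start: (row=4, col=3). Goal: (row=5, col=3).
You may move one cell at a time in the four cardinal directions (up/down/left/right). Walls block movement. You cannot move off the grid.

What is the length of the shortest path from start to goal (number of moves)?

BFS from (row=4, col=3) until reaching (row=5, col=3):
  Distance 0: (row=4, col=3)
  Distance 1: (row=3, col=3), (row=4, col=2), (row=4, col=4), (row=5, col=3)  <- goal reached here
One shortest path (1 moves): (row=4, col=3) -> (row=5, col=3)

Answer: Shortest path length: 1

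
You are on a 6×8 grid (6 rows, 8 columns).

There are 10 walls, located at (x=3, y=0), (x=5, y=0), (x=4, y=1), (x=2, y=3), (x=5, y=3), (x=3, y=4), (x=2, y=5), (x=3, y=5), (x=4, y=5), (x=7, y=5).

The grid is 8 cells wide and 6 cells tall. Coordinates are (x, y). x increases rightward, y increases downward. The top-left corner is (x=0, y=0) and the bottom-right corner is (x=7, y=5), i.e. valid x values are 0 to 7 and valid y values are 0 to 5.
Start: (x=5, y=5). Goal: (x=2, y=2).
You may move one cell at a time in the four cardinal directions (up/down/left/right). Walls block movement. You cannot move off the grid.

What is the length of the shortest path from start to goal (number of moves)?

Answer: Shortest path length: 6

Derivation:
BFS from (x=5, y=5) until reaching (x=2, y=2):
  Distance 0: (x=5, y=5)
  Distance 1: (x=5, y=4), (x=6, y=5)
  Distance 2: (x=4, y=4), (x=6, y=4)
  Distance 3: (x=4, y=3), (x=6, y=3), (x=7, y=4)
  Distance 4: (x=4, y=2), (x=6, y=2), (x=3, y=3), (x=7, y=3)
  Distance 5: (x=6, y=1), (x=3, y=2), (x=5, y=2), (x=7, y=2)
  Distance 6: (x=6, y=0), (x=3, y=1), (x=5, y=1), (x=7, y=1), (x=2, y=2)  <- goal reached here
One shortest path (6 moves): (x=5, y=5) -> (x=5, y=4) -> (x=4, y=4) -> (x=4, y=3) -> (x=3, y=3) -> (x=3, y=2) -> (x=2, y=2)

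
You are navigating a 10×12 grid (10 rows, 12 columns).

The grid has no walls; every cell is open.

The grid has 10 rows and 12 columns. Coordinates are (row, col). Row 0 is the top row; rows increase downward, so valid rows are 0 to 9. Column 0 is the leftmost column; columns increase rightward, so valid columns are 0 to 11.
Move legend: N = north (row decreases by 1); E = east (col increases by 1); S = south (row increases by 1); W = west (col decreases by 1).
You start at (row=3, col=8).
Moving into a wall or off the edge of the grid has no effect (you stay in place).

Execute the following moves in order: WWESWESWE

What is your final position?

Start: (row=3, col=8)
  W (west): (row=3, col=8) -> (row=3, col=7)
  W (west): (row=3, col=7) -> (row=3, col=6)
  E (east): (row=3, col=6) -> (row=3, col=7)
  S (south): (row=3, col=7) -> (row=4, col=7)
  W (west): (row=4, col=7) -> (row=4, col=6)
  E (east): (row=4, col=6) -> (row=4, col=7)
  S (south): (row=4, col=7) -> (row=5, col=7)
  W (west): (row=5, col=7) -> (row=5, col=6)
  E (east): (row=5, col=6) -> (row=5, col=7)
Final: (row=5, col=7)

Answer: Final position: (row=5, col=7)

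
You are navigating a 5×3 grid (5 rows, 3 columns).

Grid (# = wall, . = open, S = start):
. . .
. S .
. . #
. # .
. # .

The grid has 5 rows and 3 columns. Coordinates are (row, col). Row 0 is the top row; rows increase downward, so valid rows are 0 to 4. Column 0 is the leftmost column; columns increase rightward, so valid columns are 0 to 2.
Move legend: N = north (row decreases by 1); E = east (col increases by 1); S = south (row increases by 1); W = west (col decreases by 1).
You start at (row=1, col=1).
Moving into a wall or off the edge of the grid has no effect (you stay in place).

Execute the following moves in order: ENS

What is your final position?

Answer: Final position: (row=1, col=2)

Derivation:
Start: (row=1, col=1)
  E (east): (row=1, col=1) -> (row=1, col=2)
  N (north): (row=1, col=2) -> (row=0, col=2)
  S (south): (row=0, col=2) -> (row=1, col=2)
Final: (row=1, col=2)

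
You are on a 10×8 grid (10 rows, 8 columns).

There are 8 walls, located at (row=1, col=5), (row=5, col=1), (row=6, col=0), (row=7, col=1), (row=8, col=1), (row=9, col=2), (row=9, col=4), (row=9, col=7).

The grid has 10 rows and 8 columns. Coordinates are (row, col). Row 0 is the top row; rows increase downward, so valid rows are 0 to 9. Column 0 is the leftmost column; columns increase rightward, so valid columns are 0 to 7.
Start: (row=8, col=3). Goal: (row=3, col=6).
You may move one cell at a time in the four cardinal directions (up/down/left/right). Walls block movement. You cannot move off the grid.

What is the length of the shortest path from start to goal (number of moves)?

BFS from (row=8, col=3) until reaching (row=3, col=6):
  Distance 0: (row=8, col=3)
  Distance 1: (row=7, col=3), (row=8, col=2), (row=8, col=4), (row=9, col=3)
  Distance 2: (row=6, col=3), (row=7, col=2), (row=7, col=4), (row=8, col=5)
  Distance 3: (row=5, col=3), (row=6, col=2), (row=6, col=4), (row=7, col=5), (row=8, col=6), (row=9, col=5)
  Distance 4: (row=4, col=3), (row=5, col=2), (row=5, col=4), (row=6, col=1), (row=6, col=5), (row=7, col=6), (row=8, col=7), (row=9, col=6)
  Distance 5: (row=3, col=3), (row=4, col=2), (row=4, col=4), (row=5, col=5), (row=6, col=6), (row=7, col=7)
  Distance 6: (row=2, col=3), (row=3, col=2), (row=3, col=4), (row=4, col=1), (row=4, col=5), (row=5, col=6), (row=6, col=7)
  Distance 7: (row=1, col=3), (row=2, col=2), (row=2, col=4), (row=3, col=1), (row=3, col=5), (row=4, col=0), (row=4, col=6), (row=5, col=7)
  Distance 8: (row=0, col=3), (row=1, col=2), (row=1, col=4), (row=2, col=1), (row=2, col=5), (row=3, col=0), (row=3, col=6), (row=4, col=7), (row=5, col=0)  <- goal reached here
One shortest path (8 moves): (row=8, col=3) -> (row=8, col=4) -> (row=8, col=5) -> (row=8, col=6) -> (row=7, col=6) -> (row=6, col=6) -> (row=5, col=6) -> (row=4, col=6) -> (row=3, col=6)

Answer: Shortest path length: 8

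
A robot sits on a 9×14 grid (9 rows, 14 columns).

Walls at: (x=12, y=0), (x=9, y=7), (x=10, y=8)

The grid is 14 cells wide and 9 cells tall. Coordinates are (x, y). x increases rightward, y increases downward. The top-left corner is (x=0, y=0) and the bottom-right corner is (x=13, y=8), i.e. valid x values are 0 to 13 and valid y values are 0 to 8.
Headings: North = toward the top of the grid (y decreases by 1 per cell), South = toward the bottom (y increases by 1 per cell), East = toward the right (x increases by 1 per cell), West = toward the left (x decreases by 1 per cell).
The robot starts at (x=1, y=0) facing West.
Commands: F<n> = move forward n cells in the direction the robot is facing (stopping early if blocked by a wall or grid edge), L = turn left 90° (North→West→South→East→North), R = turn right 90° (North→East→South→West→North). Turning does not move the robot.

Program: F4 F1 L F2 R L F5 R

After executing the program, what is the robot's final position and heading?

Start: (x=1, y=0), facing West
  F4: move forward 1/4 (blocked), now at (x=0, y=0)
  F1: move forward 0/1 (blocked), now at (x=0, y=0)
  L: turn left, now facing South
  F2: move forward 2, now at (x=0, y=2)
  R: turn right, now facing West
  L: turn left, now facing South
  F5: move forward 5, now at (x=0, y=7)
  R: turn right, now facing West
Final: (x=0, y=7), facing West

Answer: Final position: (x=0, y=7), facing West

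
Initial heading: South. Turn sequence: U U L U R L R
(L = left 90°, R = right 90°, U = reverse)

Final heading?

Start: South
  U (U-turn (180°)) -> North
  U (U-turn (180°)) -> South
  L (left (90° counter-clockwise)) -> East
  U (U-turn (180°)) -> West
  R (right (90° clockwise)) -> North
  L (left (90° counter-clockwise)) -> West
  R (right (90° clockwise)) -> North
Final: North

Answer: Final heading: North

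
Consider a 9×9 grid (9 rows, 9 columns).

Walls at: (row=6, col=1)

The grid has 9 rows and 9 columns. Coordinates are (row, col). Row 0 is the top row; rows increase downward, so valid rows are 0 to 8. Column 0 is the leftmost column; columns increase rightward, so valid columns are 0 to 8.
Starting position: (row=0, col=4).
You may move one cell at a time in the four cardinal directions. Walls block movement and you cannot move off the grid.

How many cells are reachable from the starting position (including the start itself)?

Answer: Reachable cells: 80

Derivation:
BFS flood-fill from (row=0, col=4):
  Distance 0: (row=0, col=4)
  Distance 1: (row=0, col=3), (row=0, col=5), (row=1, col=4)
  Distance 2: (row=0, col=2), (row=0, col=6), (row=1, col=3), (row=1, col=5), (row=2, col=4)
  Distance 3: (row=0, col=1), (row=0, col=7), (row=1, col=2), (row=1, col=6), (row=2, col=3), (row=2, col=5), (row=3, col=4)
  Distance 4: (row=0, col=0), (row=0, col=8), (row=1, col=1), (row=1, col=7), (row=2, col=2), (row=2, col=6), (row=3, col=3), (row=3, col=5), (row=4, col=4)
  Distance 5: (row=1, col=0), (row=1, col=8), (row=2, col=1), (row=2, col=7), (row=3, col=2), (row=3, col=6), (row=4, col=3), (row=4, col=5), (row=5, col=4)
  Distance 6: (row=2, col=0), (row=2, col=8), (row=3, col=1), (row=3, col=7), (row=4, col=2), (row=4, col=6), (row=5, col=3), (row=5, col=5), (row=6, col=4)
  Distance 7: (row=3, col=0), (row=3, col=8), (row=4, col=1), (row=4, col=7), (row=5, col=2), (row=5, col=6), (row=6, col=3), (row=6, col=5), (row=7, col=4)
  Distance 8: (row=4, col=0), (row=4, col=8), (row=5, col=1), (row=5, col=7), (row=6, col=2), (row=6, col=6), (row=7, col=3), (row=7, col=5), (row=8, col=4)
  Distance 9: (row=5, col=0), (row=5, col=8), (row=6, col=7), (row=7, col=2), (row=7, col=6), (row=8, col=3), (row=8, col=5)
  Distance 10: (row=6, col=0), (row=6, col=8), (row=7, col=1), (row=7, col=7), (row=8, col=2), (row=8, col=6)
  Distance 11: (row=7, col=0), (row=7, col=8), (row=8, col=1), (row=8, col=7)
  Distance 12: (row=8, col=0), (row=8, col=8)
Total reachable: 80 (grid has 80 open cells total)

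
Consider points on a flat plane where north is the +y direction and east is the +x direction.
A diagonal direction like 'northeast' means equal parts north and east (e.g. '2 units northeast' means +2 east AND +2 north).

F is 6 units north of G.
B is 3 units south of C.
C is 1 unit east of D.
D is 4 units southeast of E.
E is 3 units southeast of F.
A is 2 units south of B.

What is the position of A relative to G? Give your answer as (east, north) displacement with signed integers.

Place G at the origin (east=0, north=0).
  F is 6 units north of G: delta (east=+0, north=+6); F at (east=0, north=6).
  E is 3 units southeast of F: delta (east=+3, north=-3); E at (east=3, north=3).
  D is 4 units southeast of E: delta (east=+4, north=-4); D at (east=7, north=-1).
  C is 1 unit east of D: delta (east=+1, north=+0); C at (east=8, north=-1).
  B is 3 units south of C: delta (east=+0, north=-3); B at (east=8, north=-4).
  A is 2 units south of B: delta (east=+0, north=-2); A at (east=8, north=-6).
Therefore A relative to G: (east=8, north=-6).

Answer: A is at (east=8, north=-6) relative to G.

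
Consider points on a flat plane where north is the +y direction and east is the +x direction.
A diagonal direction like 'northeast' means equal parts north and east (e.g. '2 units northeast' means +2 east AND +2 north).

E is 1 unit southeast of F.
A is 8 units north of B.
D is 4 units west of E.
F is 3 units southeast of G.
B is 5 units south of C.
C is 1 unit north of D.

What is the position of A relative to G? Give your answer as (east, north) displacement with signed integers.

Place G at the origin (east=0, north=0).
  F is 3 units southeast of G: delta (east=+3, north=-3); F at (east=3, north=-3).
  E is 1 unit southeast of F: delta (east=+1, north=-1); E at (east=4, north=-4).
  D is 4 units west of E: delta (east=-4, north=+0); D at (east=0, north=-4).
  C is 1 unit north of D: delta (east=+0, north=+1); C at (east=0, north=-3).
  B is 5 units south of C: delta (east=+0, north=-5); B at (east=0, north=-8).
  A is 8 units north of B: delta (east=+0, north=+8); A at (east=0, north=0).
Therefore A relative to G: (east=0, north=0).

Answer: A is at (east=0, north=0) relative to G.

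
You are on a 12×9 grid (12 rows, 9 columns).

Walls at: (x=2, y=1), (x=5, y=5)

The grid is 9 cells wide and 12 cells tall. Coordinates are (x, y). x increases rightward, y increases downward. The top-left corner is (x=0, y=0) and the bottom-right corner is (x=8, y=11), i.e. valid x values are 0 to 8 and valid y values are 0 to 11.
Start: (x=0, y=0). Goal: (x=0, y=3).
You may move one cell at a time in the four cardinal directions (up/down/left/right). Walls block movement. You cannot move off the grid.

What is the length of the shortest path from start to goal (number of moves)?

BFS from (x=0, y=0) until reaching (x=0, y=3):
  Distance 0: (x=0, y=0)
  Distance 1: (x=1, y=0), (x=0, y=1)
  Distance 2: (x=2, y=0), (x=1, y=1), (x=0, y=2)
  Distance 3: (x=3, y=0), (x=1, y=2), (x=0, y=3)  <- goal reached here
One shortest path (3 moves): (x=0, y=0) -> (x=0, y=1) -> (x=0, y=2) -> (x=0, y=3)

Answer: Shortest path length: 3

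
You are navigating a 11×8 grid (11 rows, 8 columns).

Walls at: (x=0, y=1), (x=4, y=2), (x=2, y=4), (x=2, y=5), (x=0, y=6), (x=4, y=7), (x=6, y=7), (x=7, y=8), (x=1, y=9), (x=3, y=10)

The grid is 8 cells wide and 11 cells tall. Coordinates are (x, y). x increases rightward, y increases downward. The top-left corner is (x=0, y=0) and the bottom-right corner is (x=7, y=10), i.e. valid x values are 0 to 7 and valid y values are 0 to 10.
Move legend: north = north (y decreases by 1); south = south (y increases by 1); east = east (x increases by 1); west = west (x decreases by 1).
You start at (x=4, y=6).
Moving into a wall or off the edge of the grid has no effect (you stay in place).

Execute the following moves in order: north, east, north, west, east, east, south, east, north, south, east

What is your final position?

Answer: Final position: (x=7, y=5)

Derivation:
Start: (x=4, y=6)
  north (north): (x=4, y=6) -> (x=4, y=5)
  east (east): (x=4, y=5) -> (x=5, y=5)
  north (north): (x=5, y=5) -> (x=5, y=4)
  west (west): (x=5, y=4) -> (x=4, y=4)
  east (east): (x=4, y=4) -> (x=5, y=4)
  east (east): (x=5, y=4) -> (x=6, y=4)
  south (south): (x=6, y=4) -> (x=6, y=5)
  east (east): (x=6, y=5) -> (x=7, y=5)
  north (north): (x=7, y=5) -> (x=7, y=4)
  south (south): (x=7, y=4) -> (x=7, y=5)
  east (east): blocked, stay at (x=7, y=5)
Final: (x=7, y=5)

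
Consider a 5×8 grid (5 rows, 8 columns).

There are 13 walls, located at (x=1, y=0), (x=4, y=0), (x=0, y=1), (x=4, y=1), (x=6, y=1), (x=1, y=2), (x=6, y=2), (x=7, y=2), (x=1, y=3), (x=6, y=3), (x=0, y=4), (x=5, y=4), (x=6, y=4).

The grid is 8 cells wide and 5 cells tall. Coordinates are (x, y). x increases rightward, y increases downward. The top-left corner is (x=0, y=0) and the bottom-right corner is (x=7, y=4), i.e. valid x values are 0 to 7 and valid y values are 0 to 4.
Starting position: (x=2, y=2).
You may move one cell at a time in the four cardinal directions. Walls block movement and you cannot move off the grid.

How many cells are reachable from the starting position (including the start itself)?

Answer: Reachable cells: 22

Derivation:
BFS flood-fill from (x=2, y=2):
  Distance 0: (x=2, y=2)
  Distance 1: (x=2, y=1), (x=3, y=2), (x=2, y=3)
  Distance 2: (x=2, y=0), (x=1, y=1), (x=3, y=1), (x=4, y=2), (x=3, y=3), (x=2, y=4)
  Distance 3: (x=3, y=0), (x=5, y=2), (x=4, y=3), (x=1, y=4), (x=3, y=4)
  Distance 4: (x=5, y=1), (x=5, y=3), (x=4, y=4)
  Distance 5: (x=5, y=0)
  Distance 6: (x=6, y=0)
  Distance 7: (x=7, y=0)
  Distance 8: (x=7, y=1)
Total reachable: 22 (grid has 27 open cells total)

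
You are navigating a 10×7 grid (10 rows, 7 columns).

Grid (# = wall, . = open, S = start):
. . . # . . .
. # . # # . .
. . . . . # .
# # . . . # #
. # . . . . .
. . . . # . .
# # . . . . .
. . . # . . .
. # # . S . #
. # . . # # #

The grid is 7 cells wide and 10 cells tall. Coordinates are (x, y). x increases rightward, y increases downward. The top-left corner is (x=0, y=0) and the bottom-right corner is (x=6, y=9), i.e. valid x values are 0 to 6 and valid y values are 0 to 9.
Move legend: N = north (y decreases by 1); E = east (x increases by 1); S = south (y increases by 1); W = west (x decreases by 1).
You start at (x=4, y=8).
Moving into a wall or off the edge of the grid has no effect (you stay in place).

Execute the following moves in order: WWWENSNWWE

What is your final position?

Start: (x=4, y=8)
  W (west): (x=4, y=8) -> (x=3, y=8)
  W (west): blocked, stay at (x=3, y=8)
  W (west): blocked, stay at (x=3, y=8)
  E (east): (x=3, y=8) -> (x=4, y=8)
  N (north): (x=4, y=8) -> (x=4, y=7)
  S (south): (x=4, y=7) -> (x=4, y=8)
  N (north): (x=4, y=8) -> (x=4, y=7)
  W (west): blocked, stay at (x=4, y=7)
  W (west): blocked, stay at (x=4, y=7)
  E (east): (x=4, y=7) -> (x=5, y=7)
Final: (x=5, y=7)

Answer: Final position: (x=5, y=7)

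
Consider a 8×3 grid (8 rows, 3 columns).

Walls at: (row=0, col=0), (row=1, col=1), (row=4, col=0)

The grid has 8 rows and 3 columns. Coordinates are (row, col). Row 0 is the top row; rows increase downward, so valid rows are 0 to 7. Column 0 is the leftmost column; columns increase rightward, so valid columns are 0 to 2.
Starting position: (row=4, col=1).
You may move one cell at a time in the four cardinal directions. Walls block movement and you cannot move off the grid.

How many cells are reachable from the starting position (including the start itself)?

BFS flood-fill from (row=4, col=1):
  Distance 0: (row=4, col=1)
  Distance 1: (row=3, col=1), (row=4, col=2), (row=5, col=1)
  Distance 2: (row=2, col=1), (row=3, col=0), (row=3, col=2), (row=5, col=0), (row=5, col=2), (row=6, col=1)
  Distance 3: (row=2, col=0), (row=2, col=2), (row=6, col=0), (row=6, col=2), (row=7, col=1)
  Distance 4: (row=1, col=0), (row=1, col=2), (row=7, col=0), (row=7, col=2)
  Distance 5: (row=0, col=2)
  Distance 6: (row=0, col=1)
Total reachable: 21 (grid has 21 open cells total)

Answer: Reachable cells: 21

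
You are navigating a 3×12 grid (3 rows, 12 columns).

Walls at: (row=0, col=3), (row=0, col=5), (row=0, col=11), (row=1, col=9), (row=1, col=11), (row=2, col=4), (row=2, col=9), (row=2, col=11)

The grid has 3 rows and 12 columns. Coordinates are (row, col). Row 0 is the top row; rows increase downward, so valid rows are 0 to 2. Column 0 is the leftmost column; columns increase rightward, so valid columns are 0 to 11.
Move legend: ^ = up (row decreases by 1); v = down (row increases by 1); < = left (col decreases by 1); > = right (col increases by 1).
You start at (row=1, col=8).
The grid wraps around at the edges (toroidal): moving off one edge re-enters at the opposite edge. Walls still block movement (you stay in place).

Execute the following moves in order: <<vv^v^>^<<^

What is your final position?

Start: (row=1, col=8)
  < (left): (row=1, col=8) -> (row=1, col=7)
  < (left): (row=1, col=7) -> (row=1, col=6)
  v (down): (row=1, col=6) -> (row=2, col=6)
  v (down): (row=2, col=6) -> (row=0, col=6)
  ^ (up): (row=0, col=6) -> (row=2, col=6)
  v (down): (row=2, col=6) -> (row=0, col=6)
  ^ (up): (row=0, col=6) -> (row=2, col=6)
  > (right): (row=2, col=6) -> (row=2, col=7)
  ^ (up): (row=2, col=7) -> (row=1, col=7)
  < (left): (row=1, col=7) -> (row=1, col=6)
  < (left): (row=1, col=6) -> (row=1, col=5)
  ^ (up): blocked, stay at (row=1, col=5)
Final: (row=1, col=5)

Answer: Final position: (row=1, col=5)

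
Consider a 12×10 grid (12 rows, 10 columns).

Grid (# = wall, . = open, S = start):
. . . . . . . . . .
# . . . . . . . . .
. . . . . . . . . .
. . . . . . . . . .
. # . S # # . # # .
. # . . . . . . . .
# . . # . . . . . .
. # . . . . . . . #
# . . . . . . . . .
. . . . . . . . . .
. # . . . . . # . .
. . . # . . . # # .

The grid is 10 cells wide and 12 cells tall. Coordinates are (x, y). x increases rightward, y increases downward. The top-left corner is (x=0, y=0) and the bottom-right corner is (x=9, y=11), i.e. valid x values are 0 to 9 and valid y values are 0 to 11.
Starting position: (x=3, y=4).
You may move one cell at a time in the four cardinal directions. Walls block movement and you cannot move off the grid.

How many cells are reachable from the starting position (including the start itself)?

Answer: Reachable cells: 102

Derivation:
BFS flood-fill from (x=3, y=4):
  Distance 0: (x=3, y=4)
  Distance 1: (x=3, y=3), (x=2, y=4), (x=3, y=5)
  Distance 2: (x=3, y=2), (x=2, y=3), (x=4, y=3), (x=2, y=5), (x=4, y=5)
  Distance 3: (x=3, y=1), (x=2, y=2), (x=4, y=2), (x=1, y=3), (x=5, y=3), (x=5, y=5), (x=2, y=6), (x=4, y=6)
  Distance 4: (x=3, y=0), (x=2, y=1), (x=4, y=1), (x=1, y=2), (x=5, y=2), (x=0, y=3), (x=6, y=3), (x=6, y=5), (x=1, y=6), (x=5, y=6), (x=2, y=7), (x=4, y=7)
  Distance 5: (x=2, y=0), (x=4, y=0), (x=1, y=1), (x=5, y=1), (x=0, y=2), (x=6, y=2), (x=7, y=3), (x=0, y=4), (x=6, y=4), (x=7, y=5), (x=6, y=6), (x=3, y=7), (x=5, y=7), (x=2, y=8), (x=4, y=8)
  Distance 6: (x=1, y=0), (x=5, y=0), (x=6, y=1), (x=7, y=2), (x=8, y=3), (x=0, y=5), (x=8, y=5), (x=7, y=6), (x=6, y=7), (x=1, y=8), (x=3, y=8), (x=5, y=8), (x=2, y=9), (x=4, y=9)
  Distance 7: (x=0, y=0), (x=6, y=0), (x=7, y=1), (x=8, y=2), (x=9, y=3), (x=9, y=5), (x=8, y=6), (x=7, y=7), (x=6, y=8), (x=1, y=9), (x=3, y=9), (x=5, y=9), (x=2, y=10), (x=4, y=10)
  Distance 8: (x=7, y=0), (x=8, y=1), (x=9, y=2), (x=9, y=4), (x=9, y=6), (x=8, y=7), (x=7, y=8), (x=0, y=9), (x=6, y=9), (x=3, y=10), (x=5, y=10), (x=2, y=11), (x=4, y=11)
  Distance 9: (x=8, y=0), (x=9, y=1), (x=8, y=8), (x=7, y=9), (x=0, y=10), (x=6, y=10), (x=1, y=11), (x=5, y=11)
  Distance 10: (x=9, y=0), (x=9, y=8), (x=8, y=9), (x=0, y=11), (x=6, y=11)
  Distance 11: (x=9, y=9), (x=8, y=10)
  Distance 12: (x=9, y=10)
  Distance 13: (x=9, y=11)
Total reachable: 102 (grid has 103 open cells total)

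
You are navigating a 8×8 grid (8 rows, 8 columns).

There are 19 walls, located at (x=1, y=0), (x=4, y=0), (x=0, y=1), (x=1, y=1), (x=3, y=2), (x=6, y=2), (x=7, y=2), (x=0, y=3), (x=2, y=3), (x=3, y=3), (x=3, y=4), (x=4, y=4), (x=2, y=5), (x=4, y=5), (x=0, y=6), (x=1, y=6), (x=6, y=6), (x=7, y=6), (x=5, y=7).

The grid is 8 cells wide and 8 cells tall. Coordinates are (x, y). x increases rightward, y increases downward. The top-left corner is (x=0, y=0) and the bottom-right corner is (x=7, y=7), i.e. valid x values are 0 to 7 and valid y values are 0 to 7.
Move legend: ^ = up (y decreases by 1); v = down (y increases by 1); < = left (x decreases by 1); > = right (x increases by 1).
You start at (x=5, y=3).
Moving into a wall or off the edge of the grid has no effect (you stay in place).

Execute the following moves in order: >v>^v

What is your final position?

Start: (x=5, y=3)
  > (right): (x=5, y=3) -> (x=6, y=3)
  v (down): (x=6, y=3) -> (x=6, y=4)
  > (right): (x=6, y=4) -> (x=7, y=4)
  ^ (up): (x=7, y=4) -> (x=7, y=3)
  v (down): (x=7, y=3) -> (x=7, y=4)
Final: (x=7, y=4)

Answer: Final position: (x=7, y=4)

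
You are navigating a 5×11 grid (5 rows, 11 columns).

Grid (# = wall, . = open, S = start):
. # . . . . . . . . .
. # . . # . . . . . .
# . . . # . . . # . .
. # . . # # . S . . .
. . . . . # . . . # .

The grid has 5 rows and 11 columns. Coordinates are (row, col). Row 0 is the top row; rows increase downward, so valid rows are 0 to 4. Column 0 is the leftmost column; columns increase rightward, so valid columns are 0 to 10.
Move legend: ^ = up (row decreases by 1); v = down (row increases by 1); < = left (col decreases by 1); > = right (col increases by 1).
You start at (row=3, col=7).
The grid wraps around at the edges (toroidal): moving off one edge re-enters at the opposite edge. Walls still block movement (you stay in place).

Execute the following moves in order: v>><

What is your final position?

Start: (row=3, col=7)
  v (down): (row=3, col=7) -> (row=4, col=7)
  > (right): (row=4, col=7) -> (row=4, col=8)
  > (right): blocked, stay at (row=4, col=8)
  < (left): (row=4, col=8) -> (row=4, col=7)
Final: (row=4, col=7)

Answer: Final position: (row=4, col=7)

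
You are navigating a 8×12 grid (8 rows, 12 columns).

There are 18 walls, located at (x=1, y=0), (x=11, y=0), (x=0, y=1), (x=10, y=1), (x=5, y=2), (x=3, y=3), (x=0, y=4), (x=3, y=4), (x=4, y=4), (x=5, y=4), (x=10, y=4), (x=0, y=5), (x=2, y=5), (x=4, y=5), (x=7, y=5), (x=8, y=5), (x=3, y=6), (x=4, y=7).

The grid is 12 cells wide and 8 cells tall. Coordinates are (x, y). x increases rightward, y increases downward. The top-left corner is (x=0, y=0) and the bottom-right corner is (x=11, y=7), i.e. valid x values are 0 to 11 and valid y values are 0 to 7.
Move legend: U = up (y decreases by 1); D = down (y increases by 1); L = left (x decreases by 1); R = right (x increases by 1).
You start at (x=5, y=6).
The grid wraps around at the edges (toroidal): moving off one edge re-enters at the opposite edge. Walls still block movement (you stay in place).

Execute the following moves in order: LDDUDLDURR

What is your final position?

Answer: Final position: (x=6, y=6)

Derivation:
Start: (x=5, y=6)
  L (left): (x=5, y=6) -> (x=4, y=6)
  D (down): blocked, stay at (x=4, y=6)
  D (down): blocked, stay at (x=4, y=6)
  U (up): blocked, stay at (x=4, y=6)
  D (down): blocked, stay at (x=4, y=6)
  L (left): blocked, stay at (x=4, y=6)
  D (down): blocked, stay at (x=4, y=6)
  U (up): blocked, stay at (x=4, y=6)
  R (right): (x=4, y=6) -> (x=5, y=6)
  R (right): (x=5, y=6) -> (x=6, y=6)
Final: (x=6, y=6)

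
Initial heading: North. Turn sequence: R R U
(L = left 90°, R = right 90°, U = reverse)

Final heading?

Start: North
  R (right (90° clockwise)) -> East
  R (right (90° clockwise)) -> South
  U (U-turn (180°)) -> North
Final: North

Answer: Final heading: North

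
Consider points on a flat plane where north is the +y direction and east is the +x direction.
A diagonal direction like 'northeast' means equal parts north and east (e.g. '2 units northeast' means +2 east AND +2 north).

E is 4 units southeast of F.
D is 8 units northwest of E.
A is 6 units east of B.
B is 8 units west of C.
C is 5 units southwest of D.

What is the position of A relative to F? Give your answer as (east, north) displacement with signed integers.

Answer: A is at (east=-11, north=-1) relative to F.

Derivation:
Place F at the origin (east=0, north=0).
  E is 4 units southeast of F: delta (east=+4, north=-4); E at (east=4, north=-4).
  D is 8 units northwest of E: delta (east=-8, north=+8); D at (east=-4, north=4).
  C is 5 units southwest of D: delta (east=-5, north=-5); C at (east=-9, north=-1).
  B is 8 units west of C: delta (east=-8, north=+0); B at (east=-17, north=-1).
  A is 6 units east of B: delta (east=+6, north=+0); A at (east=-11, north=-1).
Therefore A relative to F: (east=-11, north=-1).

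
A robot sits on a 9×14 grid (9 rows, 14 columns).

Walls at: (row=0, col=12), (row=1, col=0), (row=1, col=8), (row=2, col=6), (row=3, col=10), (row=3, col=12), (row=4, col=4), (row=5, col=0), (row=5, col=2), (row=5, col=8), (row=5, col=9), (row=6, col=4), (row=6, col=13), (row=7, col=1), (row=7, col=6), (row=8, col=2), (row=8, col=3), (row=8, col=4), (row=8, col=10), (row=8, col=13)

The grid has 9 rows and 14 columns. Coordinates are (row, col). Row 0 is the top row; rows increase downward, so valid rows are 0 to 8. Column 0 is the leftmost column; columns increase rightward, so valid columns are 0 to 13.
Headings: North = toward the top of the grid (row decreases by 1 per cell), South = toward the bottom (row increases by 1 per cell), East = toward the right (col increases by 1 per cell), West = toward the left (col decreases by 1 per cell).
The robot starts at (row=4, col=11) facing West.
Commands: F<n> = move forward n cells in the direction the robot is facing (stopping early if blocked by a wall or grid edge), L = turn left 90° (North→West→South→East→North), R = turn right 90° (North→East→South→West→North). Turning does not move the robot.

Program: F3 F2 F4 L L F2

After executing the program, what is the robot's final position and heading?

Answer: Final position: (row=4, col=7), facing East

Derivation:
Start: (row=4, col=11), facing West
  F3: move forward 3, now at (row=4, col=8)
  F2: move forward 2, now at (row=4, col=6)
  F4: move forward 1/4 (blocked), now at (row=4, col=5)
  L: turn left, now facing South
  L: turn left, now facing East
  F2: move forward 2, now at (row=4, col=7)
Final: (row=4, col=7), facing East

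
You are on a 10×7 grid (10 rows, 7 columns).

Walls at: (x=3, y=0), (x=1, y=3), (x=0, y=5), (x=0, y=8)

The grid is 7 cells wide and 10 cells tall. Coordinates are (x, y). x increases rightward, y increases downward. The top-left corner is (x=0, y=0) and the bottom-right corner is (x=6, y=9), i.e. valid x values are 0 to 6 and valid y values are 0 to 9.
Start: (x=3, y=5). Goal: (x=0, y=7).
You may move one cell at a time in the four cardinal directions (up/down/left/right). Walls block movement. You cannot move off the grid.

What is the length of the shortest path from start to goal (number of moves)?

BFS from (x=3, y=5) until reaching (x=0, y=7):
  Distance 0: (x=3, y=5)
  Distance 1: (x=3, y=4), (x=2, y=5), (x=4, y=5), (x=3, y=6)
  Distance 2: (x=3, y=3), (x=2, y=4), (x=4, y=4), (x=1, y=5), (x=5, y=5), (x=2, y=6), (x=4, y=6), (x=3, y=7)
  Distance 3: (x=3, y=2), (x=2, y=3), (x=4, y=3), (x=1, y=4), (x=5, y=4), (x=6, y=5), (x=1, y=6), (x=5, y=6), (x=2, y=7), (x=4, y=7), (x=3, y=8)
  Distance 4: (x=3, y=1), (x=2, y=2), (x=4, y=2), (x=5, y=3), (x=0, y=4), (x=6, y=4), (x=0, y=6), (x=6, y=6), (x=1, y=7), (x=5, y=7), (x=2, y=8), (x=4, y=8), (x=3, y=9)
  Distance 5: (x=2, y=1), (x=4, y=1), (x=1, y=2), (x=5, y=2), (x=0, y=3), (x=6, y=3), (x=0, y=7), (x=6, y=7), (x=1, y=8), (x=5, y=8), (x=2, y=9), (x=4, y=9)  <- goal reached here
One shortest path (5 moves): (x=3, y=5) -> (x=2, y=5) -> (x=1, y=5) -> (x=1, y=6) -> (x=0, y=6) -> (x=0, y=7)

Answer: Shortest path length: 5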